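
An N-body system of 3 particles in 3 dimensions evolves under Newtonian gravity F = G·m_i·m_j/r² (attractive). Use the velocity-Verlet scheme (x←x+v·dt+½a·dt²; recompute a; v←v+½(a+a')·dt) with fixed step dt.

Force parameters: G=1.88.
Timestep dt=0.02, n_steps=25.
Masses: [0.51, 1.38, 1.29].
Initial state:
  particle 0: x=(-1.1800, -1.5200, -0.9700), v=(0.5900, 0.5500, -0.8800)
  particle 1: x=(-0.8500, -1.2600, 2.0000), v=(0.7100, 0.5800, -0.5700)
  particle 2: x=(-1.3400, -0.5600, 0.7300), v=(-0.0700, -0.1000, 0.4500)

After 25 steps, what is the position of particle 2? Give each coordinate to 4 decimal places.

step 0: x0=(-1.1800, -1.5200, -0.9700) x1=(-0.8500, -1.2600, 2.0000) x2=(-1.3400, -0.5600, 0.7300)
step 1: x0=(-1.1682, -1.5089, -0.9874) x1=(-0.8359, -1.2483, 1.9884) x2=(-1.3413, -0.5621, 0.7391)
step 2: x0=(-1.1564, -1.4977, -1.0045) x1=(-0.8219, -1.2364, 1.9764) x2=(-1.3425, -0.5645, 0.7486)
step 3: x0=(-1.1446, -1.4864, -1.0213) x1=(-0.8081, -1.2244, 1.9640) x2=(-1.3435, -0.5671, 0.7583)
step 4: x0=(-1.1329, -1.4750, -1.0378) x1=(-0.7944, -1.2121, 1.9512) x2=(-1.3443, -0.5700, 0.7683)
step 5: x0=(-1.1211, -1.4634, -1.0539) x1=(-0.7809, -1.1996, 1.9380) x2=(-1.3449, -0.5732, 0.7787)
step 6: x0=(-1.1094, -1.4518, -1.0697) x1=(-0.7676, -1.1869, 1.9244) x2=(-1.3453, -0.5766, 0.7894)
step 7: x0=(-1.0976, -1.4400, -1.0852) x1=(-0.7545, -1.1741, 1.9103) x2=(-1.3455, -0.5803, 0.8004)
step 8: x0=(-1.0859, -1.4281, -1.1004) x1=(-0.7417, -1.1610, 1.8958) x2=(-1.3454, -0.5842, 0.8117)
step 9: x0=(-1.0742, -1.4162, -1.1152) x1=(-0.7290, -1.1477, 1.8809) x2=(-1.3451, -0.5884, 0.8235)
step 10: x0=(-1.0625, -1.4041, -1.1298) x1=(-0.7166, -1.1342, 1.8655) x2=(-1.3446, -0.5929, 0.8356)
step 11: x0=(-1.0509, -1.3919, -1.1441) x1=(-0.7045, -1.1204, 1.8496) x2=(-1.3437, -0.5976, 0.8480)
step 12: x0=(-1.0392, -1.3797, -1.1580) x1=(-0.6927, -1.1064, 1.8332) x2=(-1.3425, -0.6026, 0.8609)
step 13: x0=(-1.0276, -1.3674, -1.1717) x1=(-0.6812, -1.0922, 1.8163) x2=(-1.3410, -0.6080, 0.8742)
step 14: x0=(-1.0159, -1.3550, -1.1850) x1=(-0.6700, -1.0778, 1.7989) x2=(-1.3391, -0.6136, 0.8880)
step 15: x0=(-1.0043, -1.3425, -1.1981) x1=(-0.6591, -1.0631, 1.7810) x2=(-1.3368, -0.6194, 0.9021)
step 16: x0=(-0.9927, -1.3299, -1.2109) x1=(-0.6487, -1.0482, 1.7626) x2=(-1.3341, -0.6256, 0.9168)
step 17: x0=(-0.9812, -1.3173, -1.2233) x1=(-0.6387, -1.0330, 1.7435) x2=(-1.3309, -0.6321, 0.9319)
step 18: x0=(-0.9696, -1.3046, -1.2355) x1=(-0.6291, -1.0175, 1.7240) x2=(-1.3272, -0.6389, 0.9475)
step 19: x0=(-0.9580, -1.2919, -1.2474) x1=(-0.6201, -1.0018, 1.7038) x2=(-1.3230, -0.6460, 0.9636)
step 20: x0=(-0.9465, -1.2791, -1.2590) x1=(-0.6116, -0.9858, 1.6830) x2=(-1.3183, -0.6534, 0.9803)
step 21: x0=(-0.9350, -1.2662, -1.2704) x1=(-0.6037, -0.9696, 1.6616) x2=(-1.3128, -0.6611, 0.9976)
step 22: x0=(-0.9235, -1.2533, -1.2814) x1=(-0.5964, -0.9531, 1.6395) x2=(-1.3067, -0.6691, 1.0154)
step 23: x0=(-0.9120, -1.2403, -1.2922) x1=(-0.5899, -0.9362, 1.6168) x2=(-1.2998, -0.6775, 1.0338)
step 24: x0=(-0.9005, -1.2273, -1.3027) x1=(-0.5841, -0.9191, 1.5933) x2=(-1.2920, -0.6862, 1.0529)
step 25: x0=(-0.8890, -1.2142, -1.3129) x1=(-0.5793, -0.9018, 1.5692) x2=(-1.2833, -0.6952, 1.0726)

(-1.2833, -0.6952, 1.0726)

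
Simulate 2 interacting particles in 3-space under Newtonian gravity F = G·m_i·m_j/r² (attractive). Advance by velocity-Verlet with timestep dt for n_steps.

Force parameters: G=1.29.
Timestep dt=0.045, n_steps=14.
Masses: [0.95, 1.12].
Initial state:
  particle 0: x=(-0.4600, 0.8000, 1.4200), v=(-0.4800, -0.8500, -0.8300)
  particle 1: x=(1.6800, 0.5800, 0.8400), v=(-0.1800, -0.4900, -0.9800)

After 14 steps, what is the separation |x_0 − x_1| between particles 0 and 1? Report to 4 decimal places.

step 0: x0=(-0.4600, 0.8000, 1.4200) x1=(1.6800, 0.5800, 0.8400)
step 1: x0=(-0.4813, 0.7617, 1.3826) x1=(1.6717, 0.5580, 0.7960)
step 2: x0=(-0.5021, 0.7234, 1.3450) x1=(1.6628, 0.5360, 0.7521)
step 3: x0=(-0.5223, 0.6850, 1.3073) x1=(1.6536, 0.5141, 0.7083)
step 4: x0=(-0.5419, 0.6466, 1.2694) x1=(1.6438, 0.4922, 0.6646)
step 5: x0=(-0.5610, 0.6081, 1.2313) x1=(1.6336, 0.4703, 0.6211)
step 6: x0=(-0.5796, 0.5696, 1.1932) x1=(1.6229, 0.4484, 0.5777)
step 7: x0=(-0.5976, 0.5311, 1.1548) x1=(1.6118, 0.4266, 0.5345)
step 8: x0=(-0.6151, 0.4926, 1.1163) x1=(1.6002, 0.4048, 0.4913)
step 9: x0=(-0.6321, 0.4540, 1.0777) x1=(1.5882, 0.3831, 0.4483)
step 10: x0=(-0.6486, 0.4154, 1.0389) x1=(1.5757, 0.3613, 0.4054)
step 11: x0=(-0.6645, 0.3768, 1.0000) x1=(1.5628, 0.3395, 0.3627)
step 12: x0=(-0.6799, 0.3382, 0.9609) x1=(1.5494, 0.3178, 0.3200)
step 13: x0=(-0.6947, 0.2996, 0.9217) x1=(1.5356, 0.2960, 0.2775)
step 14: x0=(-0.7091, 0.2610, 0.8823) x1=(1.5214, 0.2743, 0.2351)

2.3225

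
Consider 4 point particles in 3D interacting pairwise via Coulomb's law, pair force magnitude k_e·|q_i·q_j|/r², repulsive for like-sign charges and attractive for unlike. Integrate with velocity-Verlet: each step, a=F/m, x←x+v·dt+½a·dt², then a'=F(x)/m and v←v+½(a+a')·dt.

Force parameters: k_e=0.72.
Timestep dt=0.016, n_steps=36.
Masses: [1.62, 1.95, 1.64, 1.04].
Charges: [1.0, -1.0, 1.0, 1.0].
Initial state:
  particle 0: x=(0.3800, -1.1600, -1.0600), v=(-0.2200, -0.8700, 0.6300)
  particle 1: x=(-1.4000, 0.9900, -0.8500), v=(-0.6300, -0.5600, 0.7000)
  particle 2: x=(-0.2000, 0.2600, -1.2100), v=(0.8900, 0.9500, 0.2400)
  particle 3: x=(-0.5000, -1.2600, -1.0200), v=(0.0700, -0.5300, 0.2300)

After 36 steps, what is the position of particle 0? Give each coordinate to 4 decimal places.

step 0: x0=(0.3800, -1.1600, -1.0600) x1=(-1.4000, 0.9900, -0.8500) x2=(-0.2000, 0.2600, -1.2100) x3=(-0.5000, -1.2600, -1.0200)
step 1: x0=(0.3766, -1.1739, -1.0499) x1=(-1.4101, 0.9810, -0.8388) x2=(-0.1858, 0.2753, -1.2062) x3=(-0.4990, -1.2685, -1.0163)
step 2: x0=(0.3733, -1.1879, -1.0398) x1=(-1.4201, 0.9720, -0.8276) x2=(-0.1716, 0.2906, -1.2023) x3=(-0.4983, -1.2771, -1.0126)
step 3: x0=(0.3701, -1.2018, -1.0298) x1=(-1.4300, 0.9629, -0.8165) x2=(-0.1575, 0.3061, -1.1985) x3=(-0.4978, -1.2857, -1.0089)
step 4: x0=(0.3671, -1.2158, -1.0197) x1=(-1.4399, 0.9538, -0.8053) x2=(-0.1435, 0.3217, -1.1946) x3=(-0.4975, -1.2944, -1.0051)
step 5: x0=(0.3643, -1.2298, -1.0096) x1=(-1.4498, 0.9446, -0.7942) x2=(-0.1294, 0.3374, -1.1908) x3=(-0.4976, -1.3032, -1.0014)
step 6: x0=(0.3616, -1.2438, -0.9995) x1=(-1.4596, 0.9354, -0.7830) x2=(-0.1155, 0.3531, -1.1869) x3=(-0.4979, -1.3120, -0.9976)
step 7: x0=(0.3591, -1.2578, -0.9894) x1=(-1.4693, 0.9262, -0.7719) x2=(-0.1016, 0.3690, -1.1830) x3=(-0.4984, -1.3209, -0.9938)
step 8: x0=(0.3568, -1.2719, -0.9793) x1=(-1.4790, 0.9169, -0.7608) x2=(-0.0877, 0.3850, -1.1792) x3=(-0.4992, -1.3298, -0.9900)
step 9: x0=(0.3546, -1.2859, -0.9692) x1=(-1.4887, 0.9076, -0.7497) x2=(-0.0738, 0.4010, -1.1753) x3=(-0.5003, -1.3387, -0.9862)
step 10: x0=(0.3525, -1.3000, -0.9591) x1=(-1.4983, 0.8983, -0.7387) x2=(-0.0601, 0.4172, -1.1714) x3=(-0.5016, -1.3477, -0.9825)
step 11: x0=(0.3506, -1.3141, -0.9489) x1=(-1.5078, 0.8889, -0.7276) x2=(-0.0463, 0.4334, -1.1675) x3=(-0.5033, -1.3567, -0.9787)
step 12: x0=(0.3489, -1.3282, -0.9388) x1=(-1.5173, 0.8795, -0.7165) x2=(-0.0326, 0.4497, -1.1636) x3=(-0.5051, -1.3658, -0.9749)
step 13: x0=(0.3473, -1.3423, -0.9287) x1=(-1.5268, 0.8700, -0.7055) x2=(-0.0189, 0.4660, -1.1597) x3=(-0.5073, -1.3749, -0.9711)
step 14: x0=(0.3458, -1.3564, -0.9185) x1=(-1.5362, 0.8606, -0.6945) x2=(-0.0053, 0.4825, -1.1559) x3=(-0.5097, -1.3840, -0.9673)
step 15: x0=(0.3445, -1.3706, -0.9083) x1=(-1.5456, 0.8511, -0.6835) x2=(0.0083, 0.4990, -1.1519) x3=(-0.5124, -1.3932, -0.9635)
step 16: x0=(0.3434, -1.3848, -0.8981) x1=(-1.5549, 0.8415, -0.6725) x2=(0.0218, 0.5156, -1.1480) x3=(-0.5153, -1.4024, -0.9597)
step 17: x0=(0.3424, -1.3989, -0.8879) x1=(-1.5642, 0.8319, -0.6615) x2=(0.0354, 0.5322, -1.1441) x3=(-0.5185, -1.4116, -0.9559)
step 18: x0=(0.3416, -1.4131, -0.8777) x1=(-1.5734, 0.8224, -0.6505) x2=(0.0489, 0.5489, -1.1402) x3=(-0.5219, -1.4208, -0.9522)
step 19: x0=(0.3409, -1.4274, -0.8675) x1=(-1.5826, 0.8127, -0.6395) x2=(0.0623, 0.5656, -1.1363) x3=(-0.5257, -1.4300, -0.9485)
step 20: x0=(0.3403, -1.4416, -0.8572) x1=(-1.5918, 0.8031, -0.6286) x2=(0.0757, 0.5825, -1.1324) x3=(-0.5296, -1.4393, -0.9447)
step 21: x0=(0.3399, -1.4558, -0.8469) x1=(-1.6009, 0.7934, -0.6177) x2=(0.0891, 0.5993, -1.1284) x3=(-0.5339, -1.4485, -0.9410)
step 22: x0=(0.3397, -1.4701, -0.8366) x1=(-1.6099, 0.7837, -0.6067) x2=(0.1025, 0.6162, -1.1245) x3=(-0.5383, -1.4578, -0.9373)
step 23: x0=(0.3396, -1.4844, -0.8263) x1=(-1.6190, 0.7740, -0.5958) x2=(0.1158, 0.6332, -1.1206) x3=(-0.5431, -1.4671, -0.9336)
step 24: x0=(0.3396, -1.4987, -0.8160) x1=(-1.6279, 0.7643, -0.5849) x2=(0.1291, 0.6502, -1.1166) x3=(-0.5480, -1.4764, -0.9300)
step 25: x0=(0.3397, -1.5130, -0.8056) x1=(-1.6369, 0.7545, -0.5740) x2=(0.1424, 0.6673, -1.1127) x3=(-0.5533, -1.4857, -0.9264)
step 26: x0=(0.3400, -1.5273, -0.7952) x1=(-1.6458, 0.7447, -0.5631) x2=(0.1557, 0.6844, -1.1087) x3=(-0.5587, -1.4949, -0.9227)
step 27: x0=(0.3404, -1.5417, -0.7848) x1=(-1.6546, 0.7349, -0.5522) x2=(0.1689, 0.7016, -1.1048) x3=(-0.5644, -1.5042, -0.9192)
step 28: x0=(0.3410, -1.5561, -0.7744) x1=(-1.6635, 0.7251, -0.5414) x2=(0.1821, 0.7188, -1.1008) x3=(-0.5703, -1.5135, -0.9156)
step 29: x0=(0.3416, -1.5705, -0.7639) x1=(-1.6723, 0.7152, -0.5305) x2=(0.1953, 0.7360, -1.0968) x3=(-0.5765, -1.5228, -0.9121)
step 30: x0=(0.3424, -1.5849, -0.7534) x1=(-1.6810, 0.7053, -0.5197) x2=(0.2084, 0.7533, -1.0929) x3=(-0.5828, -1.5321, -0.9085)
step 31: x0=(0.3433, -1.5993, -0.7429) x1=(-1.6897, 0.6954, -0.5088) x2=(0.2216, 0.7706, -1.0889) x3=(-0.5894, -1.5413, -0.9051)
step 32: x0=(0.3443, -1.6137, -0.7324) x1=(-1.6984, 0.6855, -0.4980) x2=(0.2347, 0.7879, -1.0849) x3=(-0.5962, -1.5506, -0.9016)
step 33: x0=(0.3455, -1.6282, -0.7218) x1=(-1.7070, 0.6756, -0.4872) x2=(0.2478, 0.8053, -1.0809) x3=(-0.6033, -1.5598, -0.8982)
step 34: x0=(0.3467, -1.6427, -0.7112) x1=(-1.7157, 0.6656, -0.4764) x2=(0.2608, 0.8227, -1.0769) x3=(-0.6105, -1.5691, -0.8948)
step 35: x0=(0.3481, -1.6572, -0.7006) x1=(-1.7242, 0.6557, -0.4656) x2=(0.2739, 0.8402, -1.0729) x3=(-0.6179, -1.5783, -0.8914)
step 36: x0=(0.3496, -1.6717, -0.6900) x1=(-1.7328, 0.6457, -0.4548) x2=(0.2869, 0.8576, -1.0690) x3=(-0.6255, -1.5875, -0.8880)

(0.3496, -1.6717, -0.6900)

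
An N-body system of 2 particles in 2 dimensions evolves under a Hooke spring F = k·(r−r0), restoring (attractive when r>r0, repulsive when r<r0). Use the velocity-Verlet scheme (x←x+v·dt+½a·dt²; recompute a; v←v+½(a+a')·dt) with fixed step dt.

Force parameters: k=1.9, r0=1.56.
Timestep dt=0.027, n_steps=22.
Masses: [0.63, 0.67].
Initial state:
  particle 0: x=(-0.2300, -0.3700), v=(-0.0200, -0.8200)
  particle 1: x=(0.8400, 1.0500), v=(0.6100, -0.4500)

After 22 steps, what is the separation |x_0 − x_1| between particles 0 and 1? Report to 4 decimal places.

step 0: x0=(-0.2300, -0.3700) x1=(0.8400, 1.0500)
step 1: x0=(-0.2304, -0.3919) x1=(0.8563, 1.0377)
step 2: x0=(-0.2305, -0.4135) x1=(0.8724, 1.0250)
step 3: x0=(-0.2302, -0.4346) x1=(0.8881, 1.0118)
step 4: x0=(-0.2296, -0.4552) x1=(0.9035, 0.9982)
step 5: x0=(-0.2286, -0.4753) x1=(0.9185, 0.9842)
step 6: x0=(-0.2272, -0.4950) x1=(0.9331, 0.9697)
step 7: x0=(-0.2254, -0.5141) x1=(0.9474, 0.9547)
step 8: x0=(-0.2231, -0.5326) x1=(0.9612, 0.9392)
step 9: x0=(-0.2204, -0.5506) x1=(0.9746, 0.9231)
step 10: x0=(-0.2172, -0.5680) x1=(0.9876, 0.9065)
step 11: x0=(-0.2136, -0.5848) x1=(1.0001, 0.8893)
step 12: x0=(-0.2094, -0.6010) x1=(1.0122, 0.8716)
step 13: x0=(-0.2048, -0.6167) x1=(1.0238, 0.8534)
step 14: x0=(-0.1996, -0.6317) x1=(1.0349, 0.8345)
step 15: x0=(-0.1940, -0.6461) x1=(1.0456, 0.8151)
step 16: x0=(-0.1878, -0.6600) x1=(1.0557, 0.7952)
step 17: x0=(-0.1811, -0.6732) x1=(1.0654, 0.7746)
step 18: x0=(-0.1740, -0.6858) x1=(1.0746, 0.7536)
step 19: x0=(-0.1663, -0.6979) x1=(1.0834, 0.7320)
step 20: x0=(-0.1582, -0.7095) x1=(1.0917, 0.7098)
step 21: x0=(-0.1495, -0.7204) x1=(1.0995, 0.6872)
step 22: x0=(-0.1404, -0.7309) x1=(1.1069, 0.6640)

1.8713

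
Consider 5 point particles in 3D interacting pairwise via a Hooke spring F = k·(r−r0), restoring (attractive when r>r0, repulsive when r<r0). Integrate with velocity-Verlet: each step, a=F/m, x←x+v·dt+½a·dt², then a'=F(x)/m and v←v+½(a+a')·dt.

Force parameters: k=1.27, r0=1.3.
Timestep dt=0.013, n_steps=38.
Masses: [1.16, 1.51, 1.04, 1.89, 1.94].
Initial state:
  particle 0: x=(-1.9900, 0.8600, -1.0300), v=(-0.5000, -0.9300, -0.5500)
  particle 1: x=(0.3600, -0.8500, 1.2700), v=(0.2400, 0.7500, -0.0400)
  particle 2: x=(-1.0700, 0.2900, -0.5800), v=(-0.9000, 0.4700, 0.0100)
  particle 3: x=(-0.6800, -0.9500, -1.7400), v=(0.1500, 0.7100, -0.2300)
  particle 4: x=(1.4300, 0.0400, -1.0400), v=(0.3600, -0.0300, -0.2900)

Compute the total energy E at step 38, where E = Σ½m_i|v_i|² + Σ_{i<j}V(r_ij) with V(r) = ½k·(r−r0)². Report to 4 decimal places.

16.5954

step 0: x0=(-1.9900, 0.8600, -1.0300) x1=(0.3600, -0.8500, 1.2700) x2=(-1.0700, 0.2900, -0.5800) x3=(-0.6800, -0.9500, -1.7400) x4=(1.4300, 0.0400, -1.0400)
step 1: x0=(-1.9961, 0.8477, -1.0370) x1=(0.3630, -0.8401, 1.2691) x2=(-1.0815, 0.2960, -0.5798) x3=(-0.6780, -0.9407, -1.7428) x4=(1.4344, 0.0396, -1.0437)
step 2: x0=(-2.0015, 0.8349, -1.0439) x1=(0.3656, -0.8299, 1.2674) x2=(-1.0925, 0.3018, -0.5796) x3=(-0.6759, -0.9312, -1.7454) x4=(1.4383, 0.0392, -1.0473)
step 3: x0=(-2.0060, 0.8218, -1.0505) x1=(0.3679, -0.8194, 1.2650) x2=(-1.1031, 0.3073, -0.5792) x3=(-0.6737, -0.9215, -1.7476) x4=(1.4416, 0.0387, -1.0508)
step 4: x0=(-2.0098, 0.8082, -1.0569) x1=(0.3698, -0.8087, 1.2618) x2=(-1.1132, 0.3127, -0.5787) x3=(-0.6714, -0.9116, -1.7495) x4=(1.4443, 0.0382, -1.0541)
step 5: x0=(-2.0129, 0.7942, -1.0631) x1=(0.3715, -0.7976, 1.2578) x2=(-1.1228, 0.3178, -0.5782) x3=(-0.6690, -0.9016, -1.7511) x4=(1.4465, 0.0377, -1.0573)
step 6: x0=(-2.0151, 0.7798, -1.0691) x1=(0.3728, -0.7863, 1.2530) x2=(-1.1320, 0.3226, -0.5775) x3=(-0.6664, -0.8913, -1.7524) x4=(1.4482, 0.0371, -1.0604)
step 7: x0=(-2.0166, 0.7651, -1.0749) x1=(0.3737, -0.7747, 1.2475) x2=(-1.1407, 0.3273, -0.5768) x3=(-0.6638, -0.8810, -1.7534) x4=(1.4493, 0.0366, -1.0634)
step 8: x0=(-2.0173, 0.7499, -1.0805) x1=(0.3743, -0.7628, 1.2413) x2=(-1.1489, 0.3317, -0.5759) x3=(-0.6611, -0.8704, -1.7541) x4=(1.4498, 0.0360, -1.0662)
step 9: x0=(-2.0173, 0.7344, -1.0859) x1=(0.3746, -0.7507, 1.2342) x2=(-1.1565, 0.3359, -0.5750) x3=(-0.6583, -0.8597, -1.7545) x4=(1.4498, 0.0353, -1.0690)
step 10: x0=(-2.0165, 0.7185, -1.0910) x1=(0.3746, -0.7383, 1.2264) x2=(-1.1637, 0.3399, -0.5740) x3=(-0.6554, -0.8488, -1.7545) x4=(1.4492, 0.0347, -1.0716)
step 11: x0=(-2.0149, 0.7022, -1.0960) x1=(0.3742, -0.7256, 1.2179) x2=(-1.1704, 0.3436, -0.5729) x3=(-0.6523, -0.8377, -1.7543) x4=(1.4481, 0.0340, -1.0740)
step 12: x0=(-2.0126, 0.6856, -1.1007) x1=(0.3735, -0.7127, 1.2086) x2=(-1.1766, 0.3472, -0.5717) x3=(-0.6492, -0.8265, -1.7538) x4=(1.4464, 0.0333, -1.0764)
step 13: x0=(-2.0095, 0.6687, -1.1053) x1=(0.3724, -0.6995, 1.1985) x2=(-1.1823, 0.3505, -0.5704) x3=(-0.6460, -0.8152, -1.7530) x4=(1.4441, 0.0326, -1.0786)
step 14: x0=(-2.0057, 0.6514, -1.1096) x1=(0.3710, -0.6861, 1.1877) x2=(-1.1875, 0.3536, -0.5690) x3=(-0.6427, -0.8037, -1.7519) x4=(1.4413, 0.0319, -1.0808)
step 15: x0=(-2.0012, 0.6338, -1.1138) x1=(0.3693, -0.6725, 1.1762) x2=(-1.1921, 0.3564, -0.5675) x3=(-0.6392, -0.7920, -1.7505) x4=(1.4380, 0.0311, -1.0828)
step 16: x0=(-1.9959, 0.6160, -1.1177) x1=(0.3673, -0.6587, 1.1639) x2=(-1.1963, 0.3591, -0.5659) x3=(-0.6357, -0.7802, -1.7488) x4=(1.4341, 0.0303, -1.0846)
step 17: x0=(-1.9899, 0.5978, -1.1215) x1=(0.3649, -0.6446, 1.1509) x2=(-1.1999, 0.3615, -0.5642) x3=(-0.6321, -0.7683, -1.7469) x4=(1.4296, 0.0295, -1.0864)
step 18: x0=(-1.9832, 0.5793, -1.1250) x1=(0.3622, -0.6303, 1.1372) x2=(-1.2030, 0.3638, -0.5625) x3=(-0.6284, -0.7562, -1.7446) x4=(1.4246, 0.0287, -1.0880)
step 19: x0=(-1.9758, 0.5606, -1.1284) x1=(0.3591, -0.6158, 1.1228) x2=(-1.2056, 0.3658, -0.5606) x3=(-0.6246, -0.7440, -1.7421) x4=(1.4191, 0.0279, -1.0896)
step 20: x0=(-1.9677, 0.5416, -1.1315) x1=(0.3558, -0.6010, 1.1077) x2=(-1.2077, 0.3676, -0.5587) x3=(-0.6207, -0.7317, -1.7393) x4=(1.4130, 0.0271, -1.0910)
step 21: x0=(-1.9589, 0.5223, -1.1345) x1=(0.3521, -0.5861, 1.0919) x2=(-1.2092, 0.3693, -0.5566) x3=(-0.6167, -0.7192, -1.7363) x4=(1.4064, 0.0262, -1.0923)
step 22: x0=(-1.9495, 0.5028, -1.1373) x1=(0.3482, -0.5710, 1.0755) x2=(-1.2103, 0.3707, -0.5545) x3=(-0.6126, -0.7067, -1.7329) x4=(1.3992, 0.0253, -1.0934)
step 23: x0=(-1.9393, 0.4830, -1.1399) x1=(0.3439, -0.5557, 1.0583) x2=(-1.2108, 0.3719, -0.5523) x3=(-0.6084, -0.6940, -1.7293) x4=(1.3916, 0.0245, -1.0945)
step 24: x0=(-1.9285, 0.4630, -1.1423) x1=(0.3393, -0.5402, 1.0405) x2=(-1.2108, 0.3730, -0.5500) x3=(-0.6042, -0.6812, -1.7255) x4=(1.3834, 0.0236, -1.0955)
step 25: x0=(-1.9171, 0.4428, -1.1446) x1=(0.3344, -0.5246, 1.0220) x2=(-1.2103, 0.3739, -0.5476) x3=(-0.5998, -0.6683, -1.7214) x4=(1.3747, 0.0227, -1.0963)
step 26: x0=(-1.9050, 0.4224, -1.1467) x1=(0.3292, -0.5088, 1.0029) x2=(-1.2093, 0.3746, -0.5452) x3=(-0.5954, -0.6553, -1.7170) x4=(1.3654, 0.0217, -1.0970)
step 27: x0=(-1.8922, 0.4018, -1.1486) x1=(0.3237, -0.4928, 0.9832) x2=(-1.2078, 0.3751, -0.5426) x3=(-0.5908, -0.6421, -1.7124) x4=(1.3557, 0.0208, -1.0977)
step 28: x0=(-1.8789, 0.3810, -1.1503) x1=(0.3179, -0.4767, 0.9628) x2=(-1.2058, 0.3754, -0.5400) x3=(-0.5862, -0.6289, -1.7076) x4=(1.3455, 0.0199, -1.0982)
step 29: x0=(-1.8650, 0.3600, -1.1519) x1=(0.3119, -0.4604, 0.9419) x2=(-1.2033, 0.3756, -0.5373) x3=(-0.5815, -0.6156, -1.7025) x4=(1.3348, 0.0189, -1.0986)
step 30: x0=(-1.8504, 0.3389, -1.1534) x1=(0.3056, -0.4440, 0.9203) x2=(-1.2004, 0.3757, -0.5345) x3=(-0.5766, -0.6023, -1.6972) x4=(1.3236, 0.0180, -1.0989)
step 31: x0=(-1.8353, 0.3176, -1.1546) x1=(0.2989, -0.4275, 0.8982) x2=(-1.1969, 0.3756, -0.5317) x3=(-0.5717, -0.5888, -1.6916) x4=(1.3119, 0.0170, -1.0992)
step 32: x0=(-1.8197, 0.2961, -1.1557) x1=(0.2921, -0.4108, 0.8754) x2=(-1.1930, 0.3754, -0.5288) x3=(-0.5668, -0.5752, -1.6859) x4=(1.2998, 0.0161, -1.0993)
step 33: x0=(-1.8034, 0.2745, -1.1567) x1=(0.2850, -0.3940, 0.8522) x2=(-1.1886, 0.3750, -0.5258) x3=(-0.5617, -0.5616, -1.6799) x4=(1.2872, 0.0151, -1.0993)
step 34: x0=(-1.7867, 0.2528, -1.1576) x1=(0.2776, -0.3772, 0.8284) x2=(-1.1837, 0.3745, -0.5227) x3=(-0.5565, -0.5479, -1.6737) x4=(1.2741, 0.0141, -1.0992)
step 35: x0=(-1.7694, 0.2309, -1.1582) x1=(0.2700, -0.3602, 0.8041) x2=(-1.1784, 0.3739, -0.5196) x3=(-0.5513, -0.5342, -1.6674) x4=(1.2606, 0.0131, -1.0991)
step 36: x0=(-1.7516, 0.2089, -1.1588) x1=(0.2621, -0.3431, 0.7792) x2=(-1.1727, 0.3731, -0.5164) x3=(-0.5460, -0.5203, -1.6608) x4=(1.2467, 0.0121, -1.0988)
step 37: x0=(-1.7333, 0.1868, -1.1592) x1=(0.2540, -0.3259, 0.7539) x2=(-1.1665, 0.3723, -0.5131) x3=(-0.5406, -0.5065, -1.6540) x4=(1.2324, 0.0112, -1.0985)
step 38: x0=(-1.7145, 0.1646, -1.1595) x1=(0.2457, -0.3087, 0.7281) x2=(-1.1599, 0.3713, -0.5098) x3=(-0.5351, -0.4925, -1.6471) x4=(1.2176, 0.0102, -1.0980)
step 0 velocities: v0=(-0.5000, -0.9300, -0.5500) v1=(0.2400, 0.7500, -0.0400) v2=(-0.9000, 0.4700, 0.0100) v3=(0.1500, 0.7100, -0.2300) v4=(0.3600, -0.0300, -0.2900)
step 0: KE=2.5834, PE=14.0133, E=16.5967
step 38 velocities: v0=(1.4620, -1.7104, -0.0179) v1=(-0.6486, 1.3297, -2.0032) v2=(0.5227, -0.0762, 0.2573) v3=(0.4254, 1.0740, 0.5408) v4=(-1.1525, -0.0765, 0.0364)
step 38: KE=10.6312, PE=5.9642, E=16.5954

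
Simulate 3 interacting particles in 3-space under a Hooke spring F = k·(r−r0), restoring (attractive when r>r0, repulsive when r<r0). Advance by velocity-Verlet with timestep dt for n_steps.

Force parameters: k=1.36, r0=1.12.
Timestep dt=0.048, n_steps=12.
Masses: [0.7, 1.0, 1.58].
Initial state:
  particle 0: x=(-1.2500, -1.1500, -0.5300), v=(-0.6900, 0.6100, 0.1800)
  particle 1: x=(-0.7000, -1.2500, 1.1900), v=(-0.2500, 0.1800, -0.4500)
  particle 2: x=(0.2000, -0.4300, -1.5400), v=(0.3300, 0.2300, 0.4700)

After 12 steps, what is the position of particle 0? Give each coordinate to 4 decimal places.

(-1.3761, -0.7317, -0.3944)

step 0: x0=(-1.2500, -1.1500, -0.5300) x1=(-0.7000, -1.2500, 1.1900) x2=(0.2000, -0.4300, -1.5400)
step 1: x0=(-1.2813, -1.1201, -0.5208) x1=(-0.7114, -1.2405, 1.1647) x2=(0.2147, -0.4198, -1.5153)
step 2: x0=(-1.3089, -1.0892, -0.5107) x1=(-0.7218, -1.2293, 1.1322) x2=(0.2270, -0.4111, -1.4865)
step 3: x0=(-1.3326, -1.0571, -0.4998) x1=(-0.7309, -1.2163, 1.0929) x2=(0.2369, -0.4040, -1.4537)
step 4: x0=(-1.3523, -1.0241, -0.4882) x1=(-0.7389, -1.2016, 1.0469) x2=(0.2442, -0.3985, -1.4171)
step 5: x0=(-1.3682, -0.9901, -0.4762) x1=(-0.7456, -1.1852, 0.9948) x2=(0.2491, -0.3944, -1.3767)
step 6: x0=(-1.3801, -0.9553, -0.4639) x1=(-0.7511, -1.1672, 0.9370) x2=(0.2514, -0.3918, -1.3328)
step 7: x0=(-1.3882, -0.9197, -0.4515) x1=(-0.7554, -1.1477, 0.8739) x2=(0.2513, -0.3904, -1.2857)
step 8: x0=(-1.3925, -0.8833, -0.4391) x1=(-0.7584, -1.1266, 0.8060) x2=(0.2487, -0.3904, -1.2355)
step 9: x0=(-1.3933, -0.8463, -0.4271) x1=(-0.7602, -1.1042, 0.7339) x2=(0.2437, -0.3915, -1.1825)
step 10: x0=(-1.3906, -0.8087, -0.4155) x1=(-0.7607, -1.0805, 0.6582) x2=(0.2364, -0.3937, -1.1270)
step 11: x0=(-1.3848, -0.7704, -0.4045) x1=(-0.7600, -1.0556, 0.5793) x2=(0.2270, -0.3969, -1.0692)
step 12: x0=(-1.3761, -0.7317, -0.3944) x1=(-0.7580, -1.0298, 0.4980) x2=(0.2154, -0.4009, -1.0095)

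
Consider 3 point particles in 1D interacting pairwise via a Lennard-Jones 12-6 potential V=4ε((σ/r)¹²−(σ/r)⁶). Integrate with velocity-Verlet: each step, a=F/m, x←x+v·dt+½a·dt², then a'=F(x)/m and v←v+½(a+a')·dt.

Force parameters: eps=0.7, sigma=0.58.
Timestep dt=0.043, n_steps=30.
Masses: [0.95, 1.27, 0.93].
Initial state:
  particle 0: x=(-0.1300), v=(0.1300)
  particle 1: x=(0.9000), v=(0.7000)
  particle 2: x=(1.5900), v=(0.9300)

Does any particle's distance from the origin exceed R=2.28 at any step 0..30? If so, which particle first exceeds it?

step 0: x0=(-0.1300) x1=(0.9000) x2=(1.5900)
step 1: x0=(-0.1239) x1=(0.9316) x2=(1.6275)
step 2: x0=(-0.1170) x1=(0.9665) x2=(1.6596)
step 3: x0=(-0.1094) x1=(1.0046) x2=(1.6865)
step 4: x0=(-0.1012) x1=(1.0456) x2=(1.7089)
step 5: x0=(-0.0925) x1=(1.0881) x2=(1.7289)
step 6: x0=(-0.0835) x1=(1.1282) x2=(1.7517)
step 7: x0=(-0.0741) x1=(1.1605) x2=(1.7848)
step 8: x0=(-0.0644) x1=(1.1854) x2=(1.8276)
step 9: x0=(-0.0544) x1=(1.2084) x2=(1.8729)
step 10: x0=(-0.0442) x1=(1.2331) x2=(1.9156)
step 11: x0=(-0.0338) x1=(1.2609) x2=(1.9537)
step 12: x0=(-0.0231) x1=(1.2924) x2=(1.9866)
step 13: x0=(-0.0122) x1=(1.3276) x2=(2.0143)
step 14: x0=(-0.0012) x1=(1.3661) x2=(2.0372)
step 15: x0=(0.0099) x1=(1.4072) x2=(2.0565)
step 16: x0=(0.0212) x1=(1.4478) x2=(2.0763)
step 17: x0=(0.0326) x1=(1.4827) x2=(2.1038)
step 18: x0=(0.0441) x1=(1.5090) x2=(2.1429)
step 19: x0=(0.0557) x1=(1.5314) x2=(2.1874)
step 20: x0=(0.0674) x1=(1.5544) x2=(2.2308)
step 21: x0=(0.0792) x1=(1.5804) x2=(2.2701)
step 22: x0=(0.0910) x1=(1.6100) x2=(2.3044)
step 23: x0=(0.1029) x1=(1.6433) x2=(2.3335)
step 24: x0=(0.1149) x1=(1.6803) x2=(2.3576)
step 25: x0=(0.1269) x1=(1.7203) x2=(2.3775)
step 26: x0=(0.1390) x1=(1.7612) x2=(2.3961)
step 27: x0=(0.1511) x1=(1.7984) x2=(2.4197)
step 28: x0=(0.1633) x1=(1.8272) x2=(2.4548)
step 29: x0=(0.1755) x1=(1.8499) x2=(2.4980)
step 30: x0=(0.1878) x1=(1.8721) x2=(2.5420)

yes, particle 2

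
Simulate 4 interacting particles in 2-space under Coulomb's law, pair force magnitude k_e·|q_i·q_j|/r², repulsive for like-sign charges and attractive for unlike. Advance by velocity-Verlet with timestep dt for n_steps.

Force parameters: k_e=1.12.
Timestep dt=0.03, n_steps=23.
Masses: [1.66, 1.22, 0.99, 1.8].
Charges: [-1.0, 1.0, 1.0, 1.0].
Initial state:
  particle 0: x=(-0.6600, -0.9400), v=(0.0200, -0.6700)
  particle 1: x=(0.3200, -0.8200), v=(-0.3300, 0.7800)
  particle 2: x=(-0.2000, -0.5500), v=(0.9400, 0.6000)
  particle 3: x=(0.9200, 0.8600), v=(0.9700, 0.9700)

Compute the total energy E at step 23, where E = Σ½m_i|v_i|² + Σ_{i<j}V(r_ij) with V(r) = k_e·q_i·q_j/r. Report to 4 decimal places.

2.8195

step 0: x0=(-0.6600, -0.9400) x1=(0.3200, -0.8200) x2=(-0.2000, -0.5500) x3=(0.9200, 0.8600)
step 1: x0=(-0.6584, -0.9595) x1=(0.3107, -0.7973) x2=(-0.1743, -0.5323) x3=(0.9492, 0.8892)
step 2: x0=(-0.6551, -0.9778) x1=(0.3028, -0.7763) x2=(-0.1535, -0.5150) x3=(0.9784, 0.9187)
step 3: x0=(-0.6501, -0.9951) x1=(0.2966, -0.7572) x2=(-0.1377, -0.4974) x3=(1.0078, 0.9483)
step 4: x0=(-0.6435, -1.0113) x1=(0.2923, -0.7402) x2=(-0.1270, -0.4795) x3=(1.0372, 0.9782)
step 5: x0=(-0.6355, -1.0264) x1=(0.2899, -0.7255) x2=(-0.1213, -0.4610) x3=(1.0668, 1.0083)
step 6: x0=(-0.6262, -1.0405) x1=(0.2894, -0.7130) x2=(-0.1205, -0.4416) x3=(1.0965, 1.0386)
step 7: x0=(-0.6156, -1.0536) x1=(0.2909, -0.7030) x2=(-0.1244, -0.4214) x3=(1.1263, 1.0690)
step 8: x0=(-0.6037, -1.0657) x1=(0.2942, -0.6953) x2=(-0.1329, -0.4004) x3=(1.1563, 1.0997)
step 9: x0=(-0.5907, -1.0767) x1=(0.2992, -0.6899) x2=(-0.1455, -0.3787) x3=(1.1863, 1.1305)
step 10: x0=(-0.5765, -1.0866) x1=(0.3055, -0.6866) x2=(-0.1619, -0.3564) x3=(1.2164, 1.1616)
step 11: x0=(-0.5613, -1.0955) x1=(0.3130, -0.6853) x2=(-0.1818, -0.3338) x3=(1.2466, 1.1928)
step 12: x0=(-0.5451, -1.1032) x1=(0.3215, -0.6859) x2=(-0.2046, -0.3110) x3=(1.2770, 1.2241)
step 13: x0=(-0.5279, -1.1099) x1=(0.3307, -0.6882) x2=(-0.2302, -0.2882) x3=(1.3074, 1.2556)
step 14: x0=(-0.5098, -1.1155) x1=(0.3404, -0.6920) x2=(-0.2581, -0.2656) x3=(1.3380, 1.2872)
step 15: x0=(-0.4909, -1.1200) x1=(0.3504, -0.6973) x2=(-0.2881, -0.2433) x3=(1.3686, 1.3190)
step 16: x0=(-0.4711, -1.1234) x1=(0.3607, -0.7039) x2=(-0.3198, -0.2214) x3=(1.3993, 1.3509)
step 17: x0=(-0.4505, -1.1257) x1=(0.3710, -0.7117) x2=(-0.3531, -0.1999) x3=(1.4302, 1.3829)
step 18: x0=(-0.4292, -1.1270) x1=(0.3812, -0.7208) x2=(-0.3876, -0.1790) x3=(1.4611, 1.4150)
step 19: x0=(-0.4072, -1.1272) x1=(0.3912, -0.7310) x2=(-0.4234, -0.1587) x3=(1.4920, 1.4472)
step 20: x0=(-0.3845, -1.1264) x1=(0.4009, -0.7422) x2=(-0.4600, -0.1389) x3=(1.5231, 1.4795)
step 21: x0=(-0.3610, -1.1245) x1=(0.4102, -0.7544) x2=(-0.4975, -0.1198) x3=(1.5542, 1.5119)
step 22: x0=(-0.3369, -1.1217) x1=(0.4190, -0.7677) x2=(-0.5356, -0.1013) x3=(1.5855, 1.5444)
step 23: x0=(-0.3120, -1.1179) x1=(0.4271, -0.7819) x2=(-0.5742, -0.0833) x3=(1.6167, 1.5770)
step 0 velocities: v0=(0.0200, -0.6700) v1=(-0.3300, 0.7800) v2=(0.9400, 0.6000) v3=(0.9700, 0.9700)
step 0: KE=3.1197, PE=-0.2978, E=2.8219
step 23 velocities: v0=(0.8409, 0.1425) v1=(0.2588, -0.4892) v2=(-1.2961, 0.5890) v3=(1.0437, 1.0870)
step 23: KE=3.8377, PE=-1.0182, E=2.8195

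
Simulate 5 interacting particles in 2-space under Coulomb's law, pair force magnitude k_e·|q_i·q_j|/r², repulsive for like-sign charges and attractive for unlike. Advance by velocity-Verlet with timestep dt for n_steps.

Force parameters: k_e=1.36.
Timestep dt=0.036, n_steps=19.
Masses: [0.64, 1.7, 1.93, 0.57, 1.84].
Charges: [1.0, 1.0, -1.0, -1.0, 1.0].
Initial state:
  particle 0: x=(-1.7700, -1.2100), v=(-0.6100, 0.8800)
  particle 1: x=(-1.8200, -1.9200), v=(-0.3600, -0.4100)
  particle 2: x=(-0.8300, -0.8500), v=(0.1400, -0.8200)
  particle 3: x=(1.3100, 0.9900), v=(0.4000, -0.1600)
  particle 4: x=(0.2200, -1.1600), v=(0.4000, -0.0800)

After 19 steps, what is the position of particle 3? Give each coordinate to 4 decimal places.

step 0: x0=(-1.7700, -1.2100) x1=(-1.8200, -1.9200) x2=(-0.8300, -0.8500) x3=(1.3100, 0.9900) x4=(0.2200, -1.1600)
step 1: x0=(-1.7908, -1.1751) x1=(-1.8329, -1.9356) x2=(-0.8252, -0.8800) x3=(1.3243, 0.9840) x4=(0.2343, -1.1627)
step 2: x0=(-1.8092, -1.1345) x1=(-1.8458, -1.9527) x2=(-0.8209, -0.9108) x3=(1.3383, 0.9776) x4=(0.2483, -1.1649)
step 3: x0=(-1.8253, -1.0891) x1=(-1.8586, -1.9710) x2=(-0.8171, -0.9424) x3=(1.3521, 0.9706) x4=(0.2620, -1.1667)
step 4: x0=(-1.8392, -1.0397) x1=(-1.8712, -1.9904) x2=(-0.8139, -0.9746) x3=(1.3656, 0.9633) x4=(0.2754, -1.1682)
step 5: x0=(-1.8508, -0.9870) x1=(-1.8836, -2.0106) x2=(-0.8111, -1.0074) x3=(1.3788, 0.9554) x4=(0.2884, -1.1693)
step 6: x0=(-1.8601, -0.9315) x1=(-1.8959, -2.0315) x2=(-0.8089, -1.0406) x3=(1.3917, 0.9471) x4=(0.3012, -1.1702)
step 7: x0=(-1.8674, -0.8738) x1=(-1.9079, -2.0529) x2=(-0.8071, -1.0742) x3=(1.4044, 0.9384) x4=(0.3137, -1.1707)
step 8: x0=(-1.8727, -0.8145) x1=(-1.9198, -2.0748) x2=(-0.8058, -1.1080) x3=(1.4167, 0.9291) x4=(0.3258, -1.1710)
step 9: x0=(-1.8761, -0.7538) x1=(-1.9315, -2.0971) x2=(-0.8049, -1.1421) x3=(1.4287, 0.9194) x4=(0.3376, -1.1711)
step 10: x0=(-1.8778, -0.6921) x1=(-1.9429, -2.1197) x2=(-0.8043, -1.1762) x3=(1.4404, 0.9093) x4=(0.3491, -1.1709)
step 11: x0=(-1.8779, -0.6297) x1=(-1.9541, -2.1425) x2=(-0.8041, -1.2104) x3=(1.4518, 0.8986) x4=(0.3602, -1.1706)
step 12: x0=(-1.8767, -0.5667) x1=(-1.9651, -2.1655) x2=(-0.8041, -1.2447) x3=(1.4628, 0.8875) x4=(0.3711, -1.1702)
step 13: x0=(-1.8743, -0.5034) x1=(-1.9758, -2.1886) x2=(-0.8043, -1.2789) x3=(1.4734, 0.8759) x4=(0.3816, -1.1696)
step 14: x0=(-1.8708, -0.4399) x1=(-1.9863, -2.2119) x2=(-0.8047, -1.3130) x3=(1.4837, 0.8639) x4=(0.3919, -1.1689)
step 15: x0=(-1.8665, -0.3761) x1=(-1.9966, -2.2352) x2=(-0.8052, -1.3471) x3=(1.4936, 0.8513) x4=(0.4019, -1.1682)
step 16: x0=(-1.8613, -0.3122) x1=(-2.0066, -2.2585) x2=(-0.8059, -1.3811) x3=(1.5031, 0.8383) x4=(0.4116, -1.1674)
step 17: x0=(-1.8555, -0.2483) x1=(-2.0163, -2.2819) x2=(-0.8066, -1.4150) x3=(1.5122, 0.8248) x4=(0.4211, -1.1665)
step 18: x0=(-1.8490, -0.1842) x1=(-2.0258, -2.3053) x2=(-0.8074, -1.4488) x3=(1.5209, 0.8108) x4=(0.4303, -1.1656)
step 19: x0=(-1.8421, -0.1202) x1=(-2.0350, -2.3287) x2=(-0.8083, -1.4826) x3=(1.5292, 0.7963) x4=(0.4393, -1.1646)

(1.5292, 0.7963)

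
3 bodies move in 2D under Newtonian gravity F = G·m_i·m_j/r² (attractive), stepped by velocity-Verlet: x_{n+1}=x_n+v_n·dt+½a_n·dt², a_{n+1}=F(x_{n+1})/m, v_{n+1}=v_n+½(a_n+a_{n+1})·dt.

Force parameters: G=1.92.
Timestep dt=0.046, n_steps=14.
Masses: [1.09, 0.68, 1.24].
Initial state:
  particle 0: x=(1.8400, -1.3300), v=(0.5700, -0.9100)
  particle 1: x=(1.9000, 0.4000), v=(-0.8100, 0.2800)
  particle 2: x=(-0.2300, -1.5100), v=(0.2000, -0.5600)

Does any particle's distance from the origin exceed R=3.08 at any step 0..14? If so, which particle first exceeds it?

no

step 0: x0=(1.8400, -1.3300) x1=(1.9000, 0.4000) x2=(-0.2300, -1.5100)
step 1: x0=(1.8657, -1.3714) x1=(1.8625, 0.4119) x2=(-0.2202, -1.5356)
step 2: x0=(1.8902, -1.4121) x1=(1.8245, 0.4221) x2=(-0.2091, -1.5609)
step 3: x0=(1.9135, -1.4521) x1=(1.7862, 0.4304) x2=(-0.1967, -1.5859)
step 4: x0=(1.9357, -1.4913) x1=(1.7474, 0.4371) x2=(-0.1832, -1.6105)
step 5: x0=(1.9566, -1.5298) x1=(1.7084, 0.4422) x2=(-0.1684, -1.6349)
step 6: x0=(1.9764, -1.5678) x1=(1.6691, 0.4456) x2=(-0.1524, -1.6590)
step 7: x0=(1.9950, -1.6051) x1=(1.6295, 0.4475) x2=(-0.1352, -1.6827)
step 8: x0=(2.0123, -1.6418) x1=(1.5896, 0.4479) x2=(-0.1168, -1.7061)
step 9: x0=(2.0285, -1.6780) x1=(1.5495, 0.4468) x2=(-0.0971, -1.7292)
step 10: x0=(2.0433, -1.7136) x1=(1.5093, 0.4443) x2=(-0.0763, -1.7520)
step 11: x0=(2.0570, -1.7487) x1=(1.4688, 0.4403) x2=(-0.0543, -1.7745)
step 12: x0=(2.0693, -1.7833) x1=(1.4282, 0.4350) x2=(-0.0311, -1.7967)
step 13: x0=(2.0804, -1.8174) x1=(1.3874, 0.4282) x2=(-0.0066, -1.8185)
step 14: x0=(2.0901, -1.8510) x1=(1.3465, 0.4201) x2=(0.0191, -1.8399)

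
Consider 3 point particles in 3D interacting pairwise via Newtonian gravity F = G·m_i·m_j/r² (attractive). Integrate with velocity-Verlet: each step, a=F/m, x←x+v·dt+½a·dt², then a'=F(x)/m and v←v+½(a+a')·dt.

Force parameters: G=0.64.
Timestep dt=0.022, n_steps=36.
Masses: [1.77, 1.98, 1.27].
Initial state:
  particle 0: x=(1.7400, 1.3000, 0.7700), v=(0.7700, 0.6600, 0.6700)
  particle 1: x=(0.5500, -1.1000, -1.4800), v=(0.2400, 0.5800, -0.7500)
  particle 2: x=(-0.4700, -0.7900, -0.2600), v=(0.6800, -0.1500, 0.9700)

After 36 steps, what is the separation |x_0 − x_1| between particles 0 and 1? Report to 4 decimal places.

step 0: x0=(1.7400, 1.3000, 0.7700) x1=(0.5500, -1.1000, -1.4800) x2=(-0.4700, -0.7900, -0.2600)
step 1: x0=(1.7569, 1.3145, 0.7847) x1=(0.5552, -1.0872, -1.4964) x2=(-0.4549, -0.7933, -0.2387)
step 2: x0=(1.7738, 1.3289, 0.7994) x1=(0.5604, -1.0744, -1.5127) x2=(-0.4397, -0.7966, -0.2176)
step 3: x0=(1.7906, 1.3433, 0.8140) x1=(0.5655, -1.0615, -1.5289) x2=(-0.4243, -0.7999, -0.1967)
step 4: x0=(1.8074, 1.3576, 0.8286) x1=(0.5705, -1.0485, -1.5449) x2=(-0.4088, -0.8032, -0.1759)
step 5: x0=(1.8242, 1.3719, 0.8432) x1=(0.5755, -1.0355, -1.5607) x2=(-0.3930, -0.8066, -0.1553)
step 6: x0=(1.8409, 1.3861, 0.8577) x1=(0.5804, -1.0225, -1.5765) x2=(-0.3772, -0.8099, -0.1348)
step 7: x0=(1.8575, 1.4002, 0.8721) x1=(0.5852, -1.0094, -1.5921) x2=(-0.3612, -0.8132, -0.1145)
step 8: x0=(1.8742, 1.4143, 0.8865) x1=(0.5900, -0.9963, -1.6076) x2=(-0.3450, -0.8164, -0.0943)
step 9: x0=(1.8908, 1.4284, 0.9009) x1=(0.5948, -0.9831, -1.6229) x2=(-0.3287, -0.8197, -0.0742)
step 10: x0=(1.9073, 1.4424, 0.9152) x1=(0.5995, -0.9699, -1.6381) x2=(-0.3123, -0.8229, -0.0544)
step 11: x0=(1.9238, 1.4563, 0.9295) x1=(0.6041, -0.9567, -1.6532) x2=(-0.2957, -0.8262, -0.0346)
step 12: x0=(1.9403, 1.4702, 0.9438) x1=(0.6087, -0.9434, -1.6681) x2=(-0.2791, -0.8294, -0.0150)
step 13: x0=(1.9567, 1.4840, 0.9580) x1=(0.6133, -0.9301, -1.6830) x2=(-0.2623, -0.8326, 0.0045)
step 14: x0=(1.9731, 1.4978, 0.9722) x1=(0.6178, -0.9168, -1.6977) x2=(-0.2454, -0.8357, 0.0238)
step 15: x0=(1.9895, 1.5115, 0.9863) x1=(0.6223, -0.9034, -1.7123) x2=(-0.2284, -0.8389, 0.0430)
step 16: x0=(2.0058, 1.5252, 1.0004) x1=(0.6268, -0.8900, -1.7267) x2=(-0.2113, -0.8420, 0.0621)
step 17: x0=(2.0221, 1.5388, 1.0145) x1=(0.6312, -0.8766, -1.7411) x2=(-0.1941, -0.8450, 0.0810)
step 18: x0=(2.0383, 1.5524, 1.0285) x1=(0.6356, -0.8632, -1.7553) x2=(-0.1768, -0.8481, 0.0998)
step 19: x0=(2.0545, 1.5660, 1.0425) x1=(0.6400, -0.8497, -1.7695) x2=(-0.1595, -0.8511, 0.1185)
step 20: x0=(2.0707, 1.5794, 1.0565) x1=(0.6444, -0.8363, -1.7835) x2=(-0.1420, -0.8541, 0.1370)
step 21: x0=(2.0868, 1.5929, 1.0704) x1=(0.6487, -0.8228, -1.7974) x2=(-0.1244, -0.8570, 0.1555)
step 22: x0=(2.1029, 1.6063, 1.0843) x1=(0.6530, -0.8092, -1.8112) x2=(-0.1068, -0.8599, 0.1738)
step 23: x0=(2.1190, 1.6196, 1.0981) x1=(0.6573, -0.7957, -1.8249) x2=(-0.0891, -0.8628, 0.1920)
step 24: x0=(2.1350, 1.6329, 1.1119) x1=(0.6616, -0.7822, -1.8385) x2=(-0.0713, -0.8656, 0.2101)
step 25: x0=(2.1510, 1.6462, 1.1257) x1=(0.6659, -0.7686, -1.8520) x2=(-0.0535, -0.8684, 0.2281)
step 26: x0=(2.1670, 1.6594, 1.1394) x1=(0.6701, -0.7550, -1.8653) x2=(-0.0355, -0.8712, 0.2460)
step 27: x0=(2.1829, 1.6726, 1.1531) x1=(0.6743, -0.7414, -1.8786) x2=(-0.0175, -0.8739, 0.2638)
step 28: x0=(2.1988, 1.6857, 1.1668) x1=(0.6786, -0.7278, -1.8918) x2=(0.0005, -0.8766, 0.2815)
step 29: x0=(2.2147, 1.6988, 1.1804) x1=(0.6828, -0.7142, -1.9049) x2=(0.0187, -0.8792, 0.2990)
step 30: x0=(2.2305, 1.7118, 1.1940) x1=(0.6870, -0.7006, -1.9179) x2=(0.0369, -0.8818, 0.3165)
step 31: x0=(2.2463, 1.7248, 1.2076) x1=(0.6912, -0.6869, -1.9308) x2=(0.0551, -0.8843, 0.3339)
step 32: x0=(2.2621, 1.7377, 1.2212) x1=(0.6954, -0.6732, -1.9437) x2=(0.0734, -0.8868, 0.3512)
step 33: x0=(2.2778, 1.7506, 1.2347) x1=(0.6995, -0.6596, -1.9564) x2=(0.0918, -0.8893, 0.3684)
step 34: x0=(2.2935, 1.7635, 1.2481) x1=(0.7037, -0.6459, -1.9691) x2=(0.1102, -0.8917, 0.3855)
step 35: x0=(2.3092, 1.7763, 1.2616) x1=(0.7079, -0.6322, -1.9816) x2=(0.1287, -0.8941, 0.4025)
step 36: x0=(2.3248, 1.7891, 1.2750) x1=(0.7120, -0.6185, -1.9941) x2=(0.1472, -0.8965, 0.4194)

4.3686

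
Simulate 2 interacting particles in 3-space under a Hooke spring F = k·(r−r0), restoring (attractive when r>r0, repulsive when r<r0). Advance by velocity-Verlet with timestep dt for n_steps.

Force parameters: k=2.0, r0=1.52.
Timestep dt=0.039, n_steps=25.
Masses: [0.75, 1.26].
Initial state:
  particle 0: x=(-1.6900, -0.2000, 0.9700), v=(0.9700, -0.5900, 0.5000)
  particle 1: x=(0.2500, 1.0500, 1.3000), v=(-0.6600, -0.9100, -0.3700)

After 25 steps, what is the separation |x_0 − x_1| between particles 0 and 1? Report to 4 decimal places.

1.0044

step 0: x0=(-1.6900, -0.2000, 0.9700) x1=(0.2500, 1.0500, 1.3000)
step 1: x0=(-1.6508, -0.2221, 0.9897) x1=(0.2234, 1.0140, 1.2854)
step 2: x0=(-1.6091, -0.2426, 1.0099) x1=(0.1954, 0.9770, 1.2706)
step 3: x0=(-1.5652, -0.2616, 1.0303) x1=(0.1660, 0.9391, 1.2556)
step 4: x0=(-1.5192, -0.2792, 1.0510) x1=(0.1355, 0.9004, 1.2405)
step 5: x0=(-1.4716, -0.2955, 1.0719) x1=(0.1039, 0.8609, 1.2252)
step 6: x0=(-1.4225, -0.3108, 1.0930) x1=(0.0714, 0.8208, 1.2099)
step 7: x0=(-1.3723, -0.3253, 1.1141) x1=(0.0383, 0.7803, 1.1945)
step 8: x0=(-1.3212, -0.3390, 1.1353) x1=(0.0047, 0.7393, 1.1790)
step 9: x0=(-1.2695, -0.3523, 1.1565) x1=(-0.0293, 0.6980, 1.1636)
step 10: x0=(-1.2174, -0.3653, 1.1777) x1=(-0.0635, 0.6565, 1.1481)
step 11: x0=(-1.1653, -0.3782, 1.1989) x1=(-0.0977, 0.6150, 1.1327)
step 12: x0=(-1.1134, -0.3913, 1.2201) x1=(-0.1319, 0.5736, 1.1172)
step 13: x0=(-1.0619, -0.4048, 1.2414) x1=(-0.1658, 0.5325, 1.1018)
step 14: x0=(-1.0110, -0.4189, 1.2627) x1=(-0.1993, 0.4917, 1.0862)
step 15: x0=(-0.9609, -0.4339, 1.2843) x1=(-0.2323, 0.4514, 1.0706)
step 16: x0=(-0.9116, -0.4500, 1.3060) x1=(-0.2649, 0.4118, 1.0548)
step 17: x0=(-0.8633, -0.4674, 1.3282) x1=(-0.2968, 0.3730, 1.0388)
step 18: x0=(-0.8161, -0.4862, 1.3509) x1=(-0.3282, 0.3350, 1.0225)
step 19: x0=(-0.7698, -0.5068, 1.3743) x1=(-0.3589, 0.2981, 1.0057)
step 20: x0=(-0.7245, -0.5292, 1.3984) x1=(-0.3891, 0.2622, 0.9885)
step 21: x0=(-0.6800, -0.5535, 1.4236) x1=(-0.4188, 0.2275, 0.9707)
step 22: x0=(-0.6362, -0.5798, 1.4499) x1=(-0.4482, 0.1939, 0.9522)
step 23: x0=(-0.5928, -0.6080, 1.4775) x1=(-0.4772, 0.1615, 0.9330)
step 24: x0=(-0.5497, -0.6380, 1.5064) x1=(-0.5061, 0.1303, 0.9130)
step 25: x0=(-0.5067, -0.6699, 1.5366) x1=(-0.5349, 0.1000, 0.8921)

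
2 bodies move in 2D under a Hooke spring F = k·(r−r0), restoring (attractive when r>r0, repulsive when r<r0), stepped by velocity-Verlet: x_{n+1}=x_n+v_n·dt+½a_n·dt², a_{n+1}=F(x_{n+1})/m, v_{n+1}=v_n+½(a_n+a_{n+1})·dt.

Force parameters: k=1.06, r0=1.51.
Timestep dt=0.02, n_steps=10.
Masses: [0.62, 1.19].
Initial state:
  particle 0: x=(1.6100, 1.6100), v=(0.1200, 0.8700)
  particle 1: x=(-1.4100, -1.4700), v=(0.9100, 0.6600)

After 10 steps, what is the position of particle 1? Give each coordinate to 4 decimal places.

(-1.1940, -1.3026)

step 0: x0=(1.6100, 1.6100) x1=(-1.4100, -1.4700)
step 1: x0=(1.6117, 1.6267) x1=(-1.3915, -1.4564)
step 2: x0=(1.6121, 1.6421) x1=(-1.3722, -1.4422)
step 3: x0=(1.6112, 1.6560) x1=(-1.3523, -1.4272)
step 4: x0=(1.6090, 1.6687) x1=(-1.3317, -1.4115)
step 5: x0=(1.6054, 1.6799) x1=(-1.3104, -1.3951)
step 6: x0=(1.6006, 1.6898) x1=(-1.2884, -1.3780)
step 7: x0=(1.5945, 1.6984) x1=(-1.2658, -1.3602)
step 8: x0=(1.5872, 1.7056) x1=(-1.2425, -1.3417)
step 9: x0=(1.5786, 1.7115) x1=(-1.2186, -1.3225)
step 10: x0=(1.5688, 1.7161) x1=(-1.1940, -1.3026)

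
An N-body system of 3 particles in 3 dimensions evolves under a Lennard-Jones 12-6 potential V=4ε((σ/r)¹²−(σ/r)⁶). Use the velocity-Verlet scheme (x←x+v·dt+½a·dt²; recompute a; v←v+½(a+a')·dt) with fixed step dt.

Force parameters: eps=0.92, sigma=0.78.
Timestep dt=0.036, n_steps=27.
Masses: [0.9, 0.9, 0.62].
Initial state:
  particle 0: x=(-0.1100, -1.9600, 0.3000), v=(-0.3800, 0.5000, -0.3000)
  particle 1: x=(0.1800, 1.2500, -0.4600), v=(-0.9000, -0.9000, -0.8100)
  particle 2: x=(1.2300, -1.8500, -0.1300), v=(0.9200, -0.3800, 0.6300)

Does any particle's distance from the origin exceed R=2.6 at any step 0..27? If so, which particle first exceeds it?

yes, particle 2

step 0: x0=(-0.1100, -1.9600, 0.3000) x1=(0.1800, 1.2500, -0.4600) x2=(1.2300, -1.8500, -0.1300)
step 1: x0=(-0.1234, -1.9420, 0.2891) x1=(0.1476, 1.2176, -0.4892) x2=(1.2627, -1.8637, -0.1072)
step 2: x0=(-0.1363, -1.9239, 0.2781) x1=(0.1152, 1.1852, -0.5183) x2=(1.2947, -1.8775, -0.0842)
step 3: x0=(-0.1487, -1.9059, 0.2669) x1=(0.0828, 1.1528, -0.5475) x2=(1.3260, -1.8912, -0.0610)
step 4: x0=(-0.1608, -1.8878, 0.2557) x1=(0.0504, 1.1204, -0.5766) x2=(1.3568, -1.9050, -0.0377)
step 5: x0=(-0.1726, -1.8697, 0.2444) x1=(0.0180, 1.0880, -0.6058) x2=(1.3872, -1.9188, -0.0143)
step 6: x0=(-0.1841, -1.8516, 0.2331) x1=(-0.0144, 1.0555, -0.6349) x2=(1.4171, -1.9325, 0.0092)
step 7: x0=(-0.1953, -1.8336, 0.2217) x1=(-0.0468, 1.0231, -0.6641) x2=(1.4467, -1.9463, 0.0327)
step 8: x0=(-0.2064, -1.8155, 0.2103) x1=(-0.0792, 0.9907, -0.6933) x2=(1.4760, -1.9600, 0.0562)
step 9: x0=(-0.2172, -1.7975, 0.1989) x1=(-0.1116, 0.9583, -0.7224) x2=(1.5050, -1.9737, 0.0798)
step 10: x0=(-0.2280, -1.7795, 0.1875) x1=(-0.1440, 0.9258, -0.7516) x2=(1.5338, -1.9873, 0.1033)
step 11: x0=(-0.2386, -1.7614, 0.1760) x1=(-0.1764, 0.8934, -0.7807) x2=(1.5625, -2.0010, 0.1269)
step 12: x0=(-0.2491, -1.7434, 0.1646) x1=(-0.2088, 0.8609, -0.8099) x2=(1.5910, -2.0146, 0.1505)
step 13: x0=(-0.2595, -1.7254, 0.1531) x1=(-0.2412, 0.8285, -0.8390) x2=(1.6193, -2.0282, 0.1741)
step 14: x0=(-0.2698, -1.7074, 0.1417) x1=(-0.2736, 0.7960, -0.8681) x2=(1.6476, -2.0418, 0.1977)
step 15: x0=(-0.2801, -1.6895, 0.1303) x1=(-0.3060, 0.7635, -0.8973) x2=(1.6757, -2.0553, 0.2213)
step 16: x0=(-0.2903, -1.6715, 0.1188) x1=(-0.3383, 0.7311, -0.9264) x2=(1.7038, -2.0689, 0.2448)
step 17: x0=(-0.3004, -1.6535, 0.1074) x1=(-0.3707, 0.6986, -0.9555) x2=(1.7318, -2.0824, 0.2684)
step 18: x0=(-0.3105, -1.6355, 0.0959) x1=(-0.4031, 0.6661, -0.9847) x2=(1.7597, -2.0959, 0.2920)
step 19: x0=(-0.3206, -1.6175, 0.0845) x1=(-0.4355, 0.6336, -1.0138) x2=(1.7876, -2.1094, 0.3155)
step 20: x0=(-0.3307, -1.5995, 0.0730) x1=(-0.4679, 0.6011, -1.0429) x2=(1.8154, -2.1229, 0.3391)
step 21: x0=(-0.3407, -1.5816, 0.0616) x1=(-0.5003, 0.5685, -1.0720) x2=(1.8432, -2.1364, 0.3627)
step 22: x0=(-0.3507, -1.5636, 0.0501) x1=(-0.5327, 0.5360, -1.1011) x2=(1.8710, -2.1499, 0.3862)
step 23: x0=(-0.3607, -1.5456, 0.0387) x1=(-0.5651, 0.5035, -1.1302) x2=(1.8987, -2.1633, 0.4097)
step 24: x0=(-0.3706, -1.5275, 0.0272) x1=(-0.5975, 0.4709, -1.1593) x2=(1.9264, -2.1768, 0.4333)
step 25: x0=(-0.3806, -1.5095, 0.0157) x1=(-0.6298, 0.4383, -1.1884) x2=(1.9541, -2.1902, 0.4568)
step 26: x0=(-0.3906, -1.4915, 0.0043) x1=(-0.6622, 0.4057, -1.2175) x2=(1.9818, -2.2037, 0.4804)
step 27: x0=(-0.4005, -1.4734, -0.0072) x1=(-0.6946, 0.3731, -1.2465) x2=(2.0095, -2.2171, 0.5039)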